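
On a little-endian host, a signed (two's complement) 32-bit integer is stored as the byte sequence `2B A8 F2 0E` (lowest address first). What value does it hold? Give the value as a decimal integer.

250783787

Little-endian stores the least-significant byte at the lowest address.
Reassemble most-significant byte first: 0E F2 A8 2B → 0x0EF2A82B.
0x0EF2A82B = 250783787.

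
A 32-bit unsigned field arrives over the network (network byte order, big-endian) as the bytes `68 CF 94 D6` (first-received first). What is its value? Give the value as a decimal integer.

In big-endian order the high byte comes first in memory.
The bytes are already most-significant first: 0x68CF94D6.
0x68CF94D6 = 1758434518.

1758434518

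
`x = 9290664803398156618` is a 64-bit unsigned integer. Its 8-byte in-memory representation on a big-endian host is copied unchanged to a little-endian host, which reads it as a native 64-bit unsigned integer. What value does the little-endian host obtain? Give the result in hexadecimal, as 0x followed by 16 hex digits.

0x4A81C5256A12EF80

9290664803398156618 in 64-bit hexadecimal is 0x80EF126A25C5814A.
Stored big-endian, the bytes at ascending addresses are 80 EF 12 6A 25 C5 81 4A.
Read back as little-endian, the first byte is least significant, giving 0x4A81C5256A12EF80.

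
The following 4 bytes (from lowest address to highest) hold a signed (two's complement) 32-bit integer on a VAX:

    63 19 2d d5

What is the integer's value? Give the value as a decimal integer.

Little-endian: lowest address holds the least-significant byte.
Reassemble most-significant byte first: D5 2D 19 63 → 0xD52D1963.
Top bit is set, so as a signed 32-bit value this is 0xD52D1963 − 2^32 = -718464669.

-718464669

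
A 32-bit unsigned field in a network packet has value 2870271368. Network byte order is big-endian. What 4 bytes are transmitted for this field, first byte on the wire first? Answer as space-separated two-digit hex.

AB 14 DD 88

2870271368 in hexadecimal, padded to 32 bits, is 0xAB14DD88.
Split into bytes (most-significant first): AB 14 DD 88.
In big-endian order the high byte comes first in memory.
So the memory order matches the most-significant-first order: AB 14 DD 88.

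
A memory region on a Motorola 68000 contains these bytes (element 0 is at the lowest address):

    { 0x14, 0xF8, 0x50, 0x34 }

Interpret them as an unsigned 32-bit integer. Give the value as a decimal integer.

In big-endian order the high byte comes first in memory.
The bytes are already most-significant first: 0x14F85034.
0x14F85034 = 351817780.

351817780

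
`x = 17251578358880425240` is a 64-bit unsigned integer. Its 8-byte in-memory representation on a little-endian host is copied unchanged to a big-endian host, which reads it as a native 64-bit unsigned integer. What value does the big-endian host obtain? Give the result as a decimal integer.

1753556493722675695

17251578358880425240 in 64-bit hexadecimal is 0xEF69EB1D57E25518.
Stored little-endian, the bytes at ascending addresses are 18 55 E2 57 1D EB 69 EF.
Read back as big-endian, the last byte is least significant, giving 0x1855E2571DEB69EF.
0x1855E2571DEB69EF = 1753556493722675695.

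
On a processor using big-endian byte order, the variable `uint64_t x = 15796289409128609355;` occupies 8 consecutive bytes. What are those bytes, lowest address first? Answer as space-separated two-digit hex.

DB 37 B1 86 78 60 36 4B

15796289409128609355 in hexadecimal, padded to 64 bits, is 0xDB37B1867860364B.
Split into bytes (most-significant first): DB 37 B1 86 78 60 36 4B.
In big-endian order the high byte comes first in memory.
So the memory order matches the most-significant-first order: DB 37 B1 86 78 60 36 4B.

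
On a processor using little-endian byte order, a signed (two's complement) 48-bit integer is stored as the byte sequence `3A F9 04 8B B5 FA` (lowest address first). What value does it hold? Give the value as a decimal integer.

-5817348327110

In little-endian order the low byte comes first in memory.
Reassemble most-significant byte first: FA B5 8B 04 F9 3A → 0xFAB58B04F93A.
Top bit is set, so as a signed 48-bit value this is 0xFAB58B04F93A − 2^48 = -5817348327110.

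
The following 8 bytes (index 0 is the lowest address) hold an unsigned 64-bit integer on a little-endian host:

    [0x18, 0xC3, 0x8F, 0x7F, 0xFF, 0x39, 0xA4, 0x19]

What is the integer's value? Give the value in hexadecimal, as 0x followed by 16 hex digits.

Little-endian: lowest address holds the least-significant byte.
Reassemble most-significant byte first: 19 A4 39 FF 7F 8F C3 18 → 0x19A439FF7F8FC318.

0x19A439FF7F8FC318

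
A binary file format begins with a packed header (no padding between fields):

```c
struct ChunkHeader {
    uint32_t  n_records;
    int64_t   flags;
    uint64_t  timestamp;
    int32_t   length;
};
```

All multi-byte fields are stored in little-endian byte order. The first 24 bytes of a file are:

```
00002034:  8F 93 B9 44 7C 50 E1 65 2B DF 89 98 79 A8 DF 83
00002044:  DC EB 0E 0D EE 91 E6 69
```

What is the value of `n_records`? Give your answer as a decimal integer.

1153012623

`n_records` is the first field, at byte offset 0, occupying 4 bytes.
Bytes at offsets 0..3: 8F 93 B9 44.
In little-endian order the low byte comes first in memory.
Reassemble most-significant byte first: 44 B9 93 8F → 0x44B9938F.
0x44B9938F = 1153012623.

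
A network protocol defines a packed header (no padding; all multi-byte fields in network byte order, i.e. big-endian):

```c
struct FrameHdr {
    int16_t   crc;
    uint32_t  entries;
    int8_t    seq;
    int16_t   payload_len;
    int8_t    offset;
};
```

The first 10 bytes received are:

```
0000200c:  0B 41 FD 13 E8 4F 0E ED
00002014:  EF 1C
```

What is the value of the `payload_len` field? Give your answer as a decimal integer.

-4625

`payload_len` follows `crc` (2 B), `entries` (4 B), `seq` (1 B), so it starts at offset 2 + 4 + 1 = 7 and occupies 2 bytes.
Bytes at offsets 7..8: ED EF.
Big-endian stores the most-significant byte at the lowest address.
The bytes are already most-significant first: 0xEDEF.
Top bit is set, so as a signed 16-bit value this is 0xEDEF − 2^16 = -4625.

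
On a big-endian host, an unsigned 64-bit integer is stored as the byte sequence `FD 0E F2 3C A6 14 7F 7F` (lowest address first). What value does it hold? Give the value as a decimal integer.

Big-endian stores the most-significant byte at the lowest address.
The bytes are already most-significant first: 0xFD0EF23CA6147F7F.
0xFD0EF23CA6147F7F = 18234778283568037759.

18234778283568037759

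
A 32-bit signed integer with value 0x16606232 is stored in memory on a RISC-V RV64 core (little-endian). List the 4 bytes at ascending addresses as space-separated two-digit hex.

Split into bytes (most-significant first): 16 60 62 32.
Little-endian stores the least-significant byte at the lowest address.
So at ascending addresses the bytes are 32 62 60 16.

32 62 60 16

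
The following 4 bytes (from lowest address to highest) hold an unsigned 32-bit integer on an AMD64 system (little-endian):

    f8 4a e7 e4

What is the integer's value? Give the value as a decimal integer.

In little-endian order the low byte comes first in memory.
Reassemble most-significant byte first: E4 E7 4A F8 → 0xE4E74AF8.
0xE4E74AF8 = 3840363256.

3840363256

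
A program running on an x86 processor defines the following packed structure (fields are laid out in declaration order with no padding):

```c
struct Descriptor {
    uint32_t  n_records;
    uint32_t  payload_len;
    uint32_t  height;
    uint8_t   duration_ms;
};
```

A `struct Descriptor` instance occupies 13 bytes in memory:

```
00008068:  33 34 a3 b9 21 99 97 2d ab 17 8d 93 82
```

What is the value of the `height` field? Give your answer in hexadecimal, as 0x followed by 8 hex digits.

`height` follows `n_records` (4 B), `payload_len` (4 B), so it starts at offset 4 + 4 = 8 and occupies 4 bytes.
Bytes at offsets 8..11: AB 17 8D 93.
Little-endian: lowest address holds the least-significant byte.
Reassemble most-significant byte first: 93 8D 17 AB → 0x938D17AB.

0x938D17AB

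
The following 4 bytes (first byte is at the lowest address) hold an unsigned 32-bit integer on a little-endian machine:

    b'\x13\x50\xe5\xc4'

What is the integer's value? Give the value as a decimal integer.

3303362579

Little-endian: lowest address holds the least-significant byte.
Reassemble most-significant byte first: C4 E5 50 13 → 0xC4E55013.
0xC4E55013 = 3303362579.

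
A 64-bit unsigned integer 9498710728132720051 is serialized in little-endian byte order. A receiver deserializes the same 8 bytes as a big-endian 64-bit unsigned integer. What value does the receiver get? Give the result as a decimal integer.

9498710728132720051 in 64-bit hexadecimal is 0x83D23314B68AF5B3.
Stored little-endian, the bytes at ascending addresses are B3 F5 8A B6 14 33 D2 83.
Read back as big-endian, the last byte is least significant, giving 0xB3F58AB61433D283.
0xB3F58AB61433D283 = 12967423216710832771.

12967423216710832771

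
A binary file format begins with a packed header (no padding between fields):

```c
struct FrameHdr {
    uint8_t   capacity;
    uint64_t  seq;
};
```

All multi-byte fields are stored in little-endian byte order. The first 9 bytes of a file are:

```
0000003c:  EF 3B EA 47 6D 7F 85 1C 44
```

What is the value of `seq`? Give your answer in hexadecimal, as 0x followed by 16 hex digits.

`seq` follows `capacity` (1 byte), so it starts at byte offset 1 and occupies 8 bytes.
Bytes at offsets 1..8: 3B EA 47 6D 7F 85 1C 44.
Little-endian stores the least-significant byte at the lowest address.
Reassemble most-significant byte first: 44 1C 85 7F 6D 47 EA 3B → 0x441C857F6D47EA3B.

0x441C857F6D47EA3B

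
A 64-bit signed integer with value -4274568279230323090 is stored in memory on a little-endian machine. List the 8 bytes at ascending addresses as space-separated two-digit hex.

Two's complement of -4274568279230323090 in 64 bits: 4274568279230323090 = 0x3B525133CBAD1992; invert → 0xC4ADAECC3452E66D; add 1 → 0xC4ADAECC3452E66E.
Split into bytes (most-significant first): C4 AD AE CC 34 52 E6 6E.
In little-endian order the low byte comes first in memory.
So at ascending addresses the bytes are 6E E6 52 34 CC AE AD C4.

6E E6 52 34 CC AE AD C4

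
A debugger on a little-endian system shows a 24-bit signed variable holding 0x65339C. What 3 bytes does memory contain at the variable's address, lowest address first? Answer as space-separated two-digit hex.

9C 33 65

Split into bytes (most-significant first): 65 33 9C.
Little-endian stores the least-significant byte at the lowest address.
So at ascending addresses the bytes are 9C 33 65.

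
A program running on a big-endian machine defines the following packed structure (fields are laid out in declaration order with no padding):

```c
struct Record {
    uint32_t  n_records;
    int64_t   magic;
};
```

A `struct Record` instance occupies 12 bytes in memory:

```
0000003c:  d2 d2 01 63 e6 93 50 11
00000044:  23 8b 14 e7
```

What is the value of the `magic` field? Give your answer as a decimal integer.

`magic` follows `n_records` (4 bytes), so it starts at byte offset 4 and occupies 8 bytes.
Bytes at offsets 4..11: E6 93 50 11 23 8B 14 E7.
Big-endian: lowest address holds the most-significant byte.
The bytes are already most-significant first: 0xE6935011238B14E7.
Top bit is set, so as a signed 64-bit value this is 0xE6935011238B14E7 − 2^64 = -1832032588868676377.

-1832032588868676377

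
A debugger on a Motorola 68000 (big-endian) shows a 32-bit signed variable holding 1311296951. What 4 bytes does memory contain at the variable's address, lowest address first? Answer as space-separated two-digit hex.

4E 28 CD B7

1311296951 in hexadecimal, padded to 32 bits, is 0x4E28CDB7.
Split into bytes (most-significant first): 4E 28 CD B7.
Big-endian: lowest address holds the most-significant byte.
So the memory order matches the most-significant-first order: 4E 28 CD B7.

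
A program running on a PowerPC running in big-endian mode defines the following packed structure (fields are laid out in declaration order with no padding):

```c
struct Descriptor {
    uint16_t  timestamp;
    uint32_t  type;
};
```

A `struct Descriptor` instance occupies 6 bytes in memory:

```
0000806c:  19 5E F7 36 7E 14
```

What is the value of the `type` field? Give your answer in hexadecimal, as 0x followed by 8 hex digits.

`type` follows `timestamp` (2 bytes), so it starts at byte offset 2 and occupies 4 bytes.
Bytes at offsets 2..5: F7 36 7E 14.
Big-endian: lowest address holds the most-significant byte.
The bytes are already most-significant first: 0xF7367E14.

0xF7367E14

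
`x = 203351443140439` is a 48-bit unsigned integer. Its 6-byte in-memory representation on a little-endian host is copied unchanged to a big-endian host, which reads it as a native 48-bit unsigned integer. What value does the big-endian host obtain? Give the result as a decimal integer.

96136542220984

203351443140439 in 48-bit hexadecimal is 0xB8F272886F57.
Stored little-endian, the bytes at ascending addresses are 57 6F 88 72 F2 B8.
Read back as big-endian, the last byte is least significant, giving 0x576F8872F2B8.
0x576F8872F2B8 = 96136542220984.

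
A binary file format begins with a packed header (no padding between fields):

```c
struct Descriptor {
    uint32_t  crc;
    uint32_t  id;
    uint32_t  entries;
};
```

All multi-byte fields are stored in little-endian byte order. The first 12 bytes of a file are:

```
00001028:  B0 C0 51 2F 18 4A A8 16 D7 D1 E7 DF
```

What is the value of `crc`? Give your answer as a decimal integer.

`crc` is the first field, at byte offset 0, occupying 4 bytes.
Bytes at offsets 0..3: B0 C0 51 2F.
Little-endian: lowest address holds the least-significant byte.
Reassemble most-significant byte first: 2F 51 C0 B0 → 0x2F51C0B0.
0x2F51C0B0 = 793886896.

793886896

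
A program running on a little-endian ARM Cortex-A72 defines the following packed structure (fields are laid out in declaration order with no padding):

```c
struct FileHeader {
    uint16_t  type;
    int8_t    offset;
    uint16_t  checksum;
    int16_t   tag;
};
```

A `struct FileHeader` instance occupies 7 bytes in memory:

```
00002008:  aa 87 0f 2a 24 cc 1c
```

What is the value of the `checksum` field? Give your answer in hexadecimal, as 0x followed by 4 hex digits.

`checksum` follows `type` (2 B), `offset` (1 B), so it starts at offset 2 + 1 = 3 and occupies 2 bytes.
Bytes at offsets 3..4: 2A 24.
In little-endian order the low byte comes first in memory.
Reassemble most-significant byte first: 24 2A → 0x242A.

0x242A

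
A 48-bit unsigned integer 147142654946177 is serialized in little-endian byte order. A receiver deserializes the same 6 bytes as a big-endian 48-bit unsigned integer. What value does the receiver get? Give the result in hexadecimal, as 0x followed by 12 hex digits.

0x81EBAD51D385

147142654946177 in 48-bit hexadecimal is 0x85D351ADEB81.
Stored little-endian, the bytes at ascending addresses are 81 EB AD 51 D3 85.
Read back as big-endian, the last byte is least significant, giving 0x81EBAD51D385.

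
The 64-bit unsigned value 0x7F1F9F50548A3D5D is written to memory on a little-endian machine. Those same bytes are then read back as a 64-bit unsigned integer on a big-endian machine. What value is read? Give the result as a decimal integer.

Stored little-endian, the bytes at ascending addresses are 5D 3D 8A 54 50 9F 1F 7F.
Read back as big-endian, the last byte is least significant, giving 0x5D3D8A54509F1F7F.
0x5D3D8A54509F1F7F = 6718678313841139583.

6718678313841139583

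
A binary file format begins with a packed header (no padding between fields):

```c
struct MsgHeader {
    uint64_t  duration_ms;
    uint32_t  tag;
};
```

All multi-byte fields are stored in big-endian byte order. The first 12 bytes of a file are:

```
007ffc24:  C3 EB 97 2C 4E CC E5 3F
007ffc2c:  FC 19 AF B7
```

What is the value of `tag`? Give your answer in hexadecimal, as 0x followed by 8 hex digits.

0xFC19AFB7

`tag` follows `duration_ms` (8 bytes), so it starts at byte offset 8 and occupies 4 bytes.
Bytes at offsets 8..11: FC 19 AF B7.
Big-endian stores the most-significant byte at the lowest address.
The bytes are already most-significant first: 0xFC19AFB7.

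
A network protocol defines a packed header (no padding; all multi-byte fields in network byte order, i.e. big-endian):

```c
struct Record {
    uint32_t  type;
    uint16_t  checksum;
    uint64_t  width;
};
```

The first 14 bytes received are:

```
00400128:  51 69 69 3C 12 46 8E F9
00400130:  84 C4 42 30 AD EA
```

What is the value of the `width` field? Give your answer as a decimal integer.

10302411601045663210

`width` follows `type` (4 B), `checksum` (2 B), so it starts at offset 4 + 2 = 6 and occupies 8 bytes.
Bytes at offsets 6..13: 8E F9 84 C4 42 30 AD EA.
Big-endian: lowest address holds the most-significant byte.
The bytes are already most-significant first: 0x8EF984C44230ADEA.
0x8EF984C44230ADEA = 10302411601045663210.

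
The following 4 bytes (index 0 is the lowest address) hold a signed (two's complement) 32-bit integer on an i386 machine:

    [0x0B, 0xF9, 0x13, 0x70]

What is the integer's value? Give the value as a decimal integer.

1880357131

Little-endian stores the least-significant byte at the lowest address.
Reassemble most-significant byte first: 70 13 F9 0B → 0x7013F90B.
0x7013F90B = 1880357131.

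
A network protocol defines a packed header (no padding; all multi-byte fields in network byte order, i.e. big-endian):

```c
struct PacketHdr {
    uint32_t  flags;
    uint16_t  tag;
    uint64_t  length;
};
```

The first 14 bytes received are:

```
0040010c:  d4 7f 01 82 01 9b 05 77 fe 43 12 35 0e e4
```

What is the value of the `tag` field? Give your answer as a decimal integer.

`tag` follows `flags` (4 bytes), so it starts at byte offset 4 and occupies 2 bytes.
Bytes at offsets 4..5: 01 9B.
Big-endian: lowest address holds the most-significant byte.
The bytes are already most-significant first: 0x019B.
0x019B = 411.

411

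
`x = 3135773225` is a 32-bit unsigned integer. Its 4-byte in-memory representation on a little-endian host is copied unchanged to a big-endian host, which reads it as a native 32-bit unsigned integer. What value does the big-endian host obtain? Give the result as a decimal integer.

689629370

3135773225 in 32-bit hexadecimal is 0xBAE81A29.
Stored little-endian, the bytes at ascending addresses are 29 1A E8 BA.
Read back as big-endian, the last byte is least significant, giving 0x291AE8BA.
0x291AE8BA = 689629370.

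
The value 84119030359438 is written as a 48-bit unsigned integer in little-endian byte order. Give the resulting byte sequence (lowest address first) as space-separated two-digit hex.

84119030359438 in hexadecimal, padded to 48 bits, is 0x4C817CEC658E.
Split into bytes (most-significant first): 4C 81 7C EC 65 8E.
In little-endian order the low byte comes first in memory.
So at ascending addresses the bytes are 8E 65 EC 7C 81 4C.

8E 65 EC 7C 81 4C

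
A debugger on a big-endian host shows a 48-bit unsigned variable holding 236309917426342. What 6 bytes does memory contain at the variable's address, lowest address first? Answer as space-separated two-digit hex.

D6 EC 30 AF 62 A6

236309917426342 in hexadecimal, padded to 48 bits, is 0xD6EC30AF62A6.
Split into bytes (most-significant first): D6 EC 30 AF 62 A6.
Big-endian: lowest address holds the most-significant byte.
So the memory order matches the most-significant-first order: D6 EC 30 AF 62 A6.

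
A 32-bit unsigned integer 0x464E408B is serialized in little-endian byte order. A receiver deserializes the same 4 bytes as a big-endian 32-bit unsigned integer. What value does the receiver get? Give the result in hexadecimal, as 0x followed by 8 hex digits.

0x8B404E46

Stored little-endian, the bytes at ascending addresses are 8B 40 4E 46.
Read back as big-endian, the last byte is least significant, giving 0x8B404E46.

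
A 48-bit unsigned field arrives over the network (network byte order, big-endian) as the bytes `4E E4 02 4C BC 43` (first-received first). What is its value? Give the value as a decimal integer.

86741198093379

In big-endian order the high byte comes first in memory.
The bytes are already most-significant first: 0x4EE4024CBC43.
0x4EE4024CBC43 = 86741198093379.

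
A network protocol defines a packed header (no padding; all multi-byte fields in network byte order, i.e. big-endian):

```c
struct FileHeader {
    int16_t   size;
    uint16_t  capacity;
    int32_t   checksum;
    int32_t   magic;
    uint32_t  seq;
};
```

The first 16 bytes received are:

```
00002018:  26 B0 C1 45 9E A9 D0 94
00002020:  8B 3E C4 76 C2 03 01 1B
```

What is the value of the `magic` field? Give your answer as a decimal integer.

`magic` follows `size` (2 B), `capacity` (2 B), `checksum` (4 B), so it starts at offset 2 + 2 + 4 = 8 and occupies 4 bytes.
Bytes at offsets 8..11: 8B 3E C4 76.
Big-endian: lowest address holds the most-significant byte.
The bytes are already most-significant first: 0x8B3EC476.
Top bit is set, so as a signed 32-bit value this is 0x8B3EC476 − 2^32 = -1958820746.

-1958820746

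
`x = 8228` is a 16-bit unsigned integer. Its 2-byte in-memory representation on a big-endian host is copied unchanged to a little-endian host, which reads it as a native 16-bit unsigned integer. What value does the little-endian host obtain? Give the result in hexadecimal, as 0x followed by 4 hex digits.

0x2420

8228 in 16-bit hexadecimal is 0x2024.
Stored big-endian, the bytes at ascending addresses are 20 24.
Read back as little-endian, the first byte is least significant, giving 0x2420.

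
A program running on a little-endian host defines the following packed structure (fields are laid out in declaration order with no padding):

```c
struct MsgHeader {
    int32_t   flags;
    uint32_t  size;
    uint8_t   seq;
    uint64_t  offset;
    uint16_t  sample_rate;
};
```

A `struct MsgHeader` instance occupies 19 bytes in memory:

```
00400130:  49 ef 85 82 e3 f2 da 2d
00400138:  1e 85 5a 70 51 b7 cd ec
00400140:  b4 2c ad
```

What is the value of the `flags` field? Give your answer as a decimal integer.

-2105151671

`flags` is the first field, at byte offset 0, occupying 4 bytes.
Bytes at offsets 0..3: 49 EF 85 82.
Little-endian: lowest address holds the least-significant byte.
Reassemble most-significant byte first: 82 85 EF 49 → 0x8285EF49.
Top bit is set, so as a signed 32-bit value this is 0x8285EF49 − 2^32 = -2105151671.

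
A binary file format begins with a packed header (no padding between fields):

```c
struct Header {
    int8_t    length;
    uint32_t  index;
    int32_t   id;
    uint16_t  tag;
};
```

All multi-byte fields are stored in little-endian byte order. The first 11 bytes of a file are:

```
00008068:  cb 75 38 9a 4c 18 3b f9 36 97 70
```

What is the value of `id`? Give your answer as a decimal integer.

922303256

`id` follows `length` (1 B), `index` (4 B), so it starts at offset 1 + 4 = 5 and occupies 4 bytes.
Bytes at offsets 5..8: 18 3B F9 36.
Little-endian: lowest address holds the least-significant byte.
Reassemble most-significant byte first: 36 F9 3B 18 → 0x36F93B18.
0x36F93B18 = 922303256.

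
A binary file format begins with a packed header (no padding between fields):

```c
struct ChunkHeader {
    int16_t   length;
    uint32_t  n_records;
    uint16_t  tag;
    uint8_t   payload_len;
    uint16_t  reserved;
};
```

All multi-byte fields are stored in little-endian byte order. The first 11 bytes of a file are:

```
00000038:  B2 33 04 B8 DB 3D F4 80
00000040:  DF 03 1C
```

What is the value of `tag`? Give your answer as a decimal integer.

`tag` follows `length` (2 B), `n_records` (4 B), so it starts at offset 2 + 4 = 6 and occupies 2 bytes.
Bytes at offsets 6..7: F4 80.
Little-endian stores the least-significant byte at the lowest address.
Reassemble most-significant byte first: 80 F4 → 0x80F4.
0x80F4 = 33012.

33012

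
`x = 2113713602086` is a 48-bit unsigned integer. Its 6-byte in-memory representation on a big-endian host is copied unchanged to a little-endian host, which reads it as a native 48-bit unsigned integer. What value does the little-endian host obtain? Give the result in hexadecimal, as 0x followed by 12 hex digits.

2113713602086 in 48-bit hexadecimal is 0x01EC2325FE26.
Stored big-endian, the bytes at ascending addresses are 01 EC 23 25 FE 26.
Read back as little-endian, the first byte is least significant, giving 0x26FE2523EC01.

0x26FE2523EC01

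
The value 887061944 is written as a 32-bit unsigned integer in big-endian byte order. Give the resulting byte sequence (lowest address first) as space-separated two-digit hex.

34 DF 7D B8

887061944 in hexadecimal, padded to 32 bits, is 0x34DF7DB8.
Split into bytes (most-significant first): 34 DF 7D B8.
In big-endian order the high byte comes first in memory.
So the memory order matches the most-significant-first order: 34 DF 7D B8.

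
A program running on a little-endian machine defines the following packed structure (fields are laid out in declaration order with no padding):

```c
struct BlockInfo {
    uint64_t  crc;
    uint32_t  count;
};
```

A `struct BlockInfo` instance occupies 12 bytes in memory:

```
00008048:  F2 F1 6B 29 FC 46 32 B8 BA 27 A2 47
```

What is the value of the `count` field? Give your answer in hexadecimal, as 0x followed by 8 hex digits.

`count` follows `crc` (8 bytes), so it starts at byte offset 8 and occupies 4 bytes.
Bytes at offsets 8..11: BA 27 A2 47.
In little-endian order the low byte comes first in memory.
Reassemble most-significant byte first: 47 A2 27 BA → 0x47A227BA.

0x47A227BA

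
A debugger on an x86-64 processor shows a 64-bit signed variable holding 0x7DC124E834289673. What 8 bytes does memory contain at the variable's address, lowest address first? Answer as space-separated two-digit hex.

Split into bytes (most-significant first): 7D C1 24 E8 34 28 96 73.
In little-endian order the low byte comes first in memory.
So at ascending addresses the bytes are 73 96 28 34 E8 24 C1 7D.

73 96 28 34 E8 24 C1 7D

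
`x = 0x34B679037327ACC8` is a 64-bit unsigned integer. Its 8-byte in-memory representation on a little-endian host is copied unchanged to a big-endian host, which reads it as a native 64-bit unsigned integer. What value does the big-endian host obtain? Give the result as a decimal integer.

Stored little-endian, the bytes at ascending addresses are C8 AC 27 73 03 79 B6 34.
Read back as big-endian, the last byte is least significant, giving 0xC8AC27730379B634.
0xC8AC27730379B634 = 14459975878512850484.

14459975878512850484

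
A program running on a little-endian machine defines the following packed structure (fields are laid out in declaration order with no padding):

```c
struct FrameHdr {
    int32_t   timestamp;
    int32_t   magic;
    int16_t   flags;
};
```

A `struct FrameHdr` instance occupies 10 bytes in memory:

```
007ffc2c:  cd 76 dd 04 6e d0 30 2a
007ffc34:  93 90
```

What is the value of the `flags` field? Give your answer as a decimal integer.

-28525

`flags` follows `timestamp` (4 B), `magic` (4 B), so it starts at offset 4 + 4 = 8 and occupies 2 bytes.
Bytes at offsets 8..9: 93 90.
Little-endian stores the least-significant byte at the lowest address.
Reassemble most-significant byte first: 90 93 → 0x9093.
Top bit is set, so as a signed 16-bit value this is 0x9093 − 2^16 = -28525.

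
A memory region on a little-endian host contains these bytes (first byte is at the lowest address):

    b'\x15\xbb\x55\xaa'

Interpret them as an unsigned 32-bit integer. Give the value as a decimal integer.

Little-endian stores the least-significant byte at the lowest address.
Reassemble most-significant byte first: AA 55 BB 15 → 0xAA55BB15.
0xAA55BB15 = 2857745173.

2857745173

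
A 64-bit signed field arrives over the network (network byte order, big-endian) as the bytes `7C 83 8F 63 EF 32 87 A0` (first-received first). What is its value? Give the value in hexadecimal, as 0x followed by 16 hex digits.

Big-endian: lowest address holds the most-significant byte.
The bytes are already most-significant first: 0x7C838F63EF3287A0.

0x7C838F63EF3287A0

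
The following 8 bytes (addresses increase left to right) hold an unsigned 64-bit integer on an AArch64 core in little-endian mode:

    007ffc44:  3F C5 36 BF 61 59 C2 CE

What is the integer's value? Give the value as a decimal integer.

In little-endian order the low byte comes first in memory.
Reassemble most-significant byte first: CE C2 59 61 BF 36 C5 3F → 0xCEC25961BF36C53F.
0xCEC25961BF36C53F = 14898568793649759551.

14898568793649759551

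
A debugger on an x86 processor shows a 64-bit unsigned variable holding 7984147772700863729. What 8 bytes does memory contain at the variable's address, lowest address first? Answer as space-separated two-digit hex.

F1 AC 0F F2 18 64 CD 6E

7984147772700863729 in hexadecimal, padded to 64 bits, is 0x6ECD6418F20FACF1.
Split into bytes (most-significant first): 6E CD 64 18 F2 0F AC F1.
Little-endian stores the least-significant byte at the lowest address.
So at ascending addresses the bytes are F1 AC 0F F2 18 64 CD 6E.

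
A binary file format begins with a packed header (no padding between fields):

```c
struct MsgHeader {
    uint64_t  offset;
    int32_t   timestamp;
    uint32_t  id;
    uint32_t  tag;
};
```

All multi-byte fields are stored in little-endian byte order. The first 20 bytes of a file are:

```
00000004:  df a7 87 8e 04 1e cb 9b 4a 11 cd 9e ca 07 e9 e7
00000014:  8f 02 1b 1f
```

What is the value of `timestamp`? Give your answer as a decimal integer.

`timestamp` follows `offset` (8 bytes), so it starts at byte offset 8 and occupies 4 bytes.
Bytes at offsets 8..11: 4A 11 CD 9E.
Little-endian stores the least-significant byte at the lowest address.
Reassemble most-significant byte first: 9E CD 11 4A → 0x9ECD114A.
Top bit is set, so as a signed 32-bit value this is 0x9ECD114A − 2^32 = -1630727862.

-1630727862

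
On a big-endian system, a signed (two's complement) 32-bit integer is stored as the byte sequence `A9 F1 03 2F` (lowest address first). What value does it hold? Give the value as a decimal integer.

In big-endian order the high byte comes first in memory.
The bytes are already most-significant first: 0xA9F1032F.
Top bit is set, so as a signed 32-bit value this is 0xA9F1032F − 2^32 = -1443822801.

-1443822801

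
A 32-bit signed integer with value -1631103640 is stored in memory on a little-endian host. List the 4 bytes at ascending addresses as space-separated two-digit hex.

Two's complement of -1631103640 in 32 bits: 1631103640 = 0x6138AA98; invert → 0x9EC75567; add 1 → 0x9EC75568.
Split into bytes (most-significant first): 9E C7 55 68.
Little-endian stores the least-significant byte at the lowest address.
So at ascending addresses the bytes are 68 55 C7 9E.

68 55 C7 9E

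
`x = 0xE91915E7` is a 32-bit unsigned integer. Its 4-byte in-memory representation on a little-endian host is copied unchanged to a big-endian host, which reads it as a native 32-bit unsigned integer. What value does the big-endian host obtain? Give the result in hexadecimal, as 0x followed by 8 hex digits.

Stored little-endian, the bytes at ascending addresses are E7 15 19 E9.
Read back as big-endian, the last byte is least significant, giving 0xE71519E9.

0xE71519E9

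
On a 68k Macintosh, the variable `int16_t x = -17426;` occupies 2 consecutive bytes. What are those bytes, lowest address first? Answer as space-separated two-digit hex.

Two's complement of -17426 in 16 bits: 17426 = 0x4412; invert → 0xBBED; add 1 → 0xBBEE.
Split into bytes (most-significant first): BB EE.
Big-endian stores the most-significant byte at the lowest address.
So the memory order matches the most-significant-first order: BB EE.

BB EE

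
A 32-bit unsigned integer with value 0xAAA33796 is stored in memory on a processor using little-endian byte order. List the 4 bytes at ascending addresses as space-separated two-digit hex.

Split into bytes (most-significant first): AA A3 37 96.
Little-endian: lowest address holds the least-significant byte.
So at ascending addresses the bytes are 96 37 A3 AA.

96 37 A3 AA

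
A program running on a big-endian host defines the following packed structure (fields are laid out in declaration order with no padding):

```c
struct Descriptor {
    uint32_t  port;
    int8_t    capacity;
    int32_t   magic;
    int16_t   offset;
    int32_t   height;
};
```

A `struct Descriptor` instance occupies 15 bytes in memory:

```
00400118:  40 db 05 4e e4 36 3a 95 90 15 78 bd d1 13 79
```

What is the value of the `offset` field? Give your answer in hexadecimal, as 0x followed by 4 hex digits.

`offset` follows `port` (4 B), `capacity` (1 B), `magic` (4 B), so it starts at offset 4 + 1 + 4 = 9 and occupies 2 bytes.
Bytes at offsets 9..10: 15 78.
Big-endian: lowest address holds the most-significant byte.
The bytes are already most-significant first: 0x1578.

0x1578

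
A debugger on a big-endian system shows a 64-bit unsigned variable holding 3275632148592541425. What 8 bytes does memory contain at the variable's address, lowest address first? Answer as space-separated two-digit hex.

3275632148592541425 in hexadecimal, padded to 64 bits, is 0x2D75621587B53EF1.
Split into bytes (most-significant first): 2D 75 62 15 87 B5 3E F1.
Big-endian: lowest address holds the most-significant byte.
So the memory order matches the most-significant-first order: 2D 75 62 15 87 B5 3E F1.

2D 75 62 15 87 B5 3E F1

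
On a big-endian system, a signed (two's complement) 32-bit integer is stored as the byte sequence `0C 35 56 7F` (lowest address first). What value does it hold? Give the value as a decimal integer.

Big-endian: lowest address holds the most-significant byte.
The bytes are already most-significant first: 0x0C35567F.
0x0C35567F = 204822143.

204822143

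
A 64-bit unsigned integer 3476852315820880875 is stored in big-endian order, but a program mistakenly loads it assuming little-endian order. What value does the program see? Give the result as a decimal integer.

16966185235614154800

3476852315820880875 in 64-bit hexadecimal is 0x304042C294FF73EB.
Stored big-endian, the bytes at ascending addresses are 30 40 42 C2 94 FF 73 EB.
Read back as little-endian, the first byte is least significant, giving 0xEB73FF94C2424030.
0xEB73FF94C2424030 = 16966185235614154800.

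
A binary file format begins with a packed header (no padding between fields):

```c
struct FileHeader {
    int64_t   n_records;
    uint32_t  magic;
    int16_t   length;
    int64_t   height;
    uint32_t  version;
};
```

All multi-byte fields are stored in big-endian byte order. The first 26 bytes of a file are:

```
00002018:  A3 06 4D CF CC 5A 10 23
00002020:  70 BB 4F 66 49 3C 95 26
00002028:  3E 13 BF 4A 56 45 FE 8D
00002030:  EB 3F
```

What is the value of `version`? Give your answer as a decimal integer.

4270713663

`version` follows `n_records` (8 B), `magic` (4 B), `length` (2 B), `height` (8 B), so it starts at offset 8 + 4 + 2 + 8 = 22 and occupies 4 bytes.
Bytes at offsets 22..25: FE 8D EB 3F.
Big-endian stores the most-significant byte at the lowest address.
The bytes are already most-significant first: 0xFE8DEB3F.
0xFE8DEB3F = 4270713663.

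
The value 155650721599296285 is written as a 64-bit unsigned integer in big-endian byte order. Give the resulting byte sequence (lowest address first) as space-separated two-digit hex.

02 28 FB 81 B1 F5 93 1D

155650721599296285 in hexadecimal, padded to 64 bits, is 0x0228FB81B1F5931D.
Split into bytes (most-significant first): 02 28 FB 81 B1 F5 93 1D.
In big-endian order the high byte comes first in memory.
So the memory order matches the most-significant-first order: 02 28 FB 81 B1 F5 93 1D.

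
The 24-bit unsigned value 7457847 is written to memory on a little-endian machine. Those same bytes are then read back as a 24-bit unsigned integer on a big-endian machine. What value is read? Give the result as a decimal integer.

7457847 in 24-bit hexadecimal is 0x71CC37.
Stored little-endian, the bytes at ascending addresses are 37 CC 71.
Read back as big-endian, the last byte is least significant, giving 0x37CC71.
0x37CC71 = 3656817.

3656817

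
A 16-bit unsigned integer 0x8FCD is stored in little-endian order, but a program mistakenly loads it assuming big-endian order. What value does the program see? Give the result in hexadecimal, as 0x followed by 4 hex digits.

Stored little-endian, the bytes at ascending addresses are CD 8F.
Read back as big-endian, the last byte is least significant, giving 0xCD8F.

0xCD8F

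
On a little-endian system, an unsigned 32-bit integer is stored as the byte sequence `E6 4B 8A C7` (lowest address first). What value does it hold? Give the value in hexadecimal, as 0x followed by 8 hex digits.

0xC78A4BE6

Little-endian stores the least-significant byte at the lowest address.
Reassemble most-significant byte first: C7 8A 4B E6 → 0xC78A4BE6.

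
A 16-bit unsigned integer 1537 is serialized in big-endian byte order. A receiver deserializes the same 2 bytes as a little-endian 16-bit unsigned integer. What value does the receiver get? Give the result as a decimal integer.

1537 in 16-bit hexadecimal is 0x0601.
Stored big-endian, the bytes at ascending addresses are 06 01.
Read back as little-endian, the first byte is least significant, giving 0x0106.
0x0106 = 262.

262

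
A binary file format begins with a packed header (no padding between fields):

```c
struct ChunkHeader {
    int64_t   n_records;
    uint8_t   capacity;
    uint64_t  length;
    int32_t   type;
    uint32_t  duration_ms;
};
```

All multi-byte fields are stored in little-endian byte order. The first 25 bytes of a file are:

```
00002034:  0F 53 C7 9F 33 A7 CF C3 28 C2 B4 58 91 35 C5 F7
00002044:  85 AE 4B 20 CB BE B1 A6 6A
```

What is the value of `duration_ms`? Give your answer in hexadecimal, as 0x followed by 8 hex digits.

0x6AA6B1BE

`duration_ms` follows `n_records` (8 B), `capacity` (1 B), `length` (8 B), `type` (4 B), so it starts at offset 8 + 1 + 8 + 4 = 21 and occupies 4 bytes.
Bytes at offsets 21..24: BE B1 A6 6A.
In little-endian order the low byte comes first in memory.
Reassemble most-significant byte first: 6A A6 B1 BE → 0x6AA6B1BE.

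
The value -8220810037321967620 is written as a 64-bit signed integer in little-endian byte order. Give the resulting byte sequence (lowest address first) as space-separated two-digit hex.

Two's complement of -8220810037321967620 in 64 bits: 8220810037321967620 = 0x72162F2C588AA804; invert → 0x8DE9D0D3A77557FB; add 1 → 0x8DE9D0D3A77557FC.
Split into bytes (most-significant first): 8D E9 D0 D3 A7 75 57 FC.
Little-endian: lowest address holds the least-significant byte.
So at ascending addresses the bytes are FC 57 75 A7 D3 D0 E9 8D.

FC 57 75 A7 D3 D0 E9 8D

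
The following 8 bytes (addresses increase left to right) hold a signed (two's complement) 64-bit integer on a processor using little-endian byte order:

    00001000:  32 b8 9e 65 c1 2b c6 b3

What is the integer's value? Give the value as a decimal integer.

-5492654585898158030

Little-endian stores the least-significant byte at the lowest address.
Reassemble most-significant byte first: B3 C6 2B C1 65 9E B8 32 → 0xB3C62BC1659EB832.
Top bit is set, so as a signed 64-bit value this is 0xB3C62BC1659EB832 − 2^64 = -5492654585898158030.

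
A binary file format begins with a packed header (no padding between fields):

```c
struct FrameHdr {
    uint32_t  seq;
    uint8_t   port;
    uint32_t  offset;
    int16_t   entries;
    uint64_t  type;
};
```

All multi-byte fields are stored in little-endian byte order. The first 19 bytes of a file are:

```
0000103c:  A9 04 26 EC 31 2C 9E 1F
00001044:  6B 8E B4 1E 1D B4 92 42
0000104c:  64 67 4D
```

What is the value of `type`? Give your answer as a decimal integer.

`type` follows `seq` (4 B), `port` (1 B), `offset` (4 B), `entries` (2 B), so it starts at offset 4 + 1 + 4 + 2 = 11 and occupies 8 bytes.
Bytes at offsets 11..18: 1E 1D B4 92 42 64 67 4D.
In little-endian order the low byte comes first in memory.
Reassemble most-significant byte first: 4D 67 64 42 92 B4 1D 1E → 0x4D67644292B41D1E.
0x4D67644292B41D1E = 5577536900613545246.

5577536900613545246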